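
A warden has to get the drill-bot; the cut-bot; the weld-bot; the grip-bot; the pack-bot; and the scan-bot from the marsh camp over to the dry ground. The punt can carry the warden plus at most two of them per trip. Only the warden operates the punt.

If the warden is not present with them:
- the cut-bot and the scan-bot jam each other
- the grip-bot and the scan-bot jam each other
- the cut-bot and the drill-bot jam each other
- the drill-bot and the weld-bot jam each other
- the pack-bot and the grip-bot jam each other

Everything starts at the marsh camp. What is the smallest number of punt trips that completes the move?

Whatever the first load, the items left behind include a forbidden pair without the warden. No opening move is safe, so no plan exists.

impossible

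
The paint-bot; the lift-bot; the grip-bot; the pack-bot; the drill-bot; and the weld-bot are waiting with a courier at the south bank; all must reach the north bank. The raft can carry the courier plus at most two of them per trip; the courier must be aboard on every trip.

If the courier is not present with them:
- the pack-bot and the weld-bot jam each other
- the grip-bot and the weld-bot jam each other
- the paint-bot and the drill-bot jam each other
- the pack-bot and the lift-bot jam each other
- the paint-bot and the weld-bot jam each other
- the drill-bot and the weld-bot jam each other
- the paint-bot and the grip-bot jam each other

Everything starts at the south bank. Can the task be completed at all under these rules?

No

Whatever the first load, the items left behind include a forbidden pair without the courier. No opening move is safe, so no plan exists.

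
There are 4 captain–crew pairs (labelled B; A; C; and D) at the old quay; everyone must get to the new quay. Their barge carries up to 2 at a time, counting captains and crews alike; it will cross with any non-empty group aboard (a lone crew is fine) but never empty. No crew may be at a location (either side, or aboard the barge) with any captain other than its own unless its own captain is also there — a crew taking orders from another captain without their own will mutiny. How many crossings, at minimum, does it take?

impossible

Following every safe sequence of crossings from the start, the most of the 8 that can be at the new quay as the barge arrives there on crossings 1, 3, 5 is 2, 3, 4 respectively; the best ever achieved is 4 of 8.
From crossing 7 on, no configuration arises that was not already reachable earlier: only 44 distinct safe configurations (who is on which side, and where the barge is) can ever be reached, none of them has everyone across, and every continuation just revisits them. So no valid plan exists.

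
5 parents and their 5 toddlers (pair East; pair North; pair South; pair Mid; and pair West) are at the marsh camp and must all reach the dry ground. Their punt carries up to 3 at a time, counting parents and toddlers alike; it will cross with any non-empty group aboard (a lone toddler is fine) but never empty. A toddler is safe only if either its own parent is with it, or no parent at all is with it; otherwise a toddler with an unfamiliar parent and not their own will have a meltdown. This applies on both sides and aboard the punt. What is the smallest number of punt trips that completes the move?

11

Counting alone: each trip to the dry ground takes at most 3 across and each return brings at least 1 back, so after t trips out (and t−1 returns) at most 3t − (t−1) of the 10 are across; that first reaches 10 at t = 5, so at least 9 crossings are needed.
The safety rule pushes this higher. Following every safe sequence of crossings, the most of the 10 that can be at the dry ground as the punt arrives there on crossing 9 is 9 — never all 10.
So no plan with fewer than 11 crossings exists, and this one achieves 11:
1. parent East and toddler East cross → the dry ground.
2. parent East crosses ← the marsh camp.
3. toddler Mid, toddler North, and toddler South cross → the dry ground.
4. toddler East crosses ← the marsh camp.
5. parent Mid, parent North, and parent South cross → the dry ground.
6. parent North and toddler North cross ← the marsh camp.
7. parent East, parent North, and parent West cross → the dry ground.
8. toddler South crosses ← the marsh camp.
9. toddler East and toddler North cross → the dry ground.
10. toddler East crosses ← the marsh camp.
11. toddler East, toddler South, and toddler West cross → the dry ground.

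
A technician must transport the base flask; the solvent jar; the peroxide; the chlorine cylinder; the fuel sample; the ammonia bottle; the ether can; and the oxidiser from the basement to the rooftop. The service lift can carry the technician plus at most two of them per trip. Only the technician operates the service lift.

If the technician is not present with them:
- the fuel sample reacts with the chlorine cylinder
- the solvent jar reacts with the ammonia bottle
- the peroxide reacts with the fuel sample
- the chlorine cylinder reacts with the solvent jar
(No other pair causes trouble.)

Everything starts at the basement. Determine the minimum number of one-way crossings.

9

Counting alone: the technician can take at most 2 across per trip to the rooftop, so moving all 8 needs at least 4 loaded trips out, with a return between consecutive ones — at least 7 crossings.
The safety rule pushes this higher. Following every safe sequence of crossings, the most of the 8 that can be at the rooftop as the service lift arrives there on crossing 7 is 7 — never all 8.
So no plan with fewer than 9 crossings exists, and this one achieves 9:
1. Technician goes to the rooftop with the fuel sample and the solvent jar.
2. Technician goes back to the basement alone.
3. Technician goes to the rooftop with the base flask and the peroxide.
4. Technician goes back to the basement with the fuel sample.
5. Technician goes to the rooftop with the ammonia bottle and the chlorine cylinder.
6. Technician goes back to the basement with the solvent jar.
7. Technician goes to the rooftop with the ether can and the oxidiser.
8. Technician goes back to the basement alone.
9. Technician goes to the rooftop with the fuel sample and the solvent jar.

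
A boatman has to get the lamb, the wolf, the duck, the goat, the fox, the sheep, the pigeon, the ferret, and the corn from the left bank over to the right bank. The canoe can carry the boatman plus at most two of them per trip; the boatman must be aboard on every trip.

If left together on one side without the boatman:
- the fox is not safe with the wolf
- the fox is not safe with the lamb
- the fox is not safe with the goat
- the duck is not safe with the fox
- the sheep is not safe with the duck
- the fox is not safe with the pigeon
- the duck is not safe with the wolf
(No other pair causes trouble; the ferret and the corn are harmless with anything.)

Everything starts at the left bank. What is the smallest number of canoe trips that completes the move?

15

Counting alone: the boatman can take at most 2 across per trip to the right bank, so moving all 9 needs at least 5 loaded trips out, with a return between consecutive ones — at least 9 crossings.
The safety rule pushes this higher. Following every safe sequence of crossings, the most of the 9 that can be at the right bank as the canoe arrives there on crossings 9, 11, 13 is 6, 7, 8 respectively — never all 9.
So no plan with fewer than 15 crossings exists, and this one achieves 15:
1. Boatman goes to the right bank with the duck and the fox.  [the left bank: the corn, the ferret, the goat, the lamb, the pigeon, the sheep, the wolf | the right bank: the duck, the fox]
2. Boatman goes back to the left bank with the duck.  [the left bank: the corn, the duck, the ferret, the goat, the lamb, the pigeon, the sheep, the wolf | the right bank: the fox]
3. Boatman goes to the right bank with the duck and the lamb.  [the left bank: the corn, the ferret, the goat, the pigeon, the sheep, the wolf | the right bank: the duck, the fox, the lamb]
4. Boatman goes back to the left bank with the fox.  [the left bank: the corn, the ferret, the fox, the goat, the pigeon, the sheep, the wolf | the right bank: the duck, the lamb]
5. Boatman goes to the right bank with the fox and the goat.  [the left bank: the corn, the ferret, the pigeon, the sheep, the wolf | the right bank: the duck, the fox, the goat, the lamb]
6. Boatman goes back to the left bank with the fox.  [the left bank: the corn, the ferret, the fox, the pigeon, the sheep, the wolf | the right bank: the duck, the goat, the lamb]
7. Boatman goes to the right bank with the pigeon and the wolf.  [the left bank: the corn, the ferret, the fox, the sheep | the right bank: the duck, the goat, the lamb, the pigeon, the wolf]
8. Boatman goes back to the left bank with the wolf.  [the left bank: the corn, the ferret, the fox, the sheep, the wolf | the right bank: the duck, the goat, the lamb, the pigeon]
9. Boatman goes to the right bank with the sheep and the wolf.  [the left bank: the corn, the ferret, the fox | the right bank: the duck, the goat, the lamb, the pigeon, the sheep, the wolf]
10. Boatman goes back to the left bank with the duck.  [the left bank: the corn, the duck, the ferret, the fox | the right bank: the goat, the lamb, the pigeon, the sheep, the wolf]
11. Boatman goes to the right bank with the duck and the ferret.  [the left bank: the corn, the fox | the right bank: the duck, the ferret, the goat, the lamb, the pigeon, the sheep, the wolf]
12. Boatman goes back to the left bank with the duck.  [the left bank: the corn, the duck, the fox | the right bank: the ferret, the goat, the lamb, the pigeon, the sheep, the wolf]
13. Boatman goes to the right bank with the corn and the duck.  [the left bank: the fox | the right bank: the corn, the duck, the ferret, the goat, the lamb, the pigeon, the sheep, the wolf]
14. Boatman goes back to the left bank with the duck.  [the left bank: the duck, the fox | the right bank: the corn, the ferret, the goat, the lamb, the pigeon, the sheep, the wolf]
15. Boatman goes to the right bank with the duck and the fox.  [the left bank: — | the right bank: the corn, the duck, the ferret, the fox, the goat, the lamb, the pigeon, the sheep, the wolf]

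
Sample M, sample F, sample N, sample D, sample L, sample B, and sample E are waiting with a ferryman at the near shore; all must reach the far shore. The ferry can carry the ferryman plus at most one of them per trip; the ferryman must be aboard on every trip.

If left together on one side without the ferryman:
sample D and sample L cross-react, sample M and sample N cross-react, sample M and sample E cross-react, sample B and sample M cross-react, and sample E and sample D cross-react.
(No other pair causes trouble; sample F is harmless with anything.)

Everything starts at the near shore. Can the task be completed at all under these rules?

No

Whatever the first load, the items left behind include a forbidden pair without the ferryman. No opening move is safe, so no plan exists.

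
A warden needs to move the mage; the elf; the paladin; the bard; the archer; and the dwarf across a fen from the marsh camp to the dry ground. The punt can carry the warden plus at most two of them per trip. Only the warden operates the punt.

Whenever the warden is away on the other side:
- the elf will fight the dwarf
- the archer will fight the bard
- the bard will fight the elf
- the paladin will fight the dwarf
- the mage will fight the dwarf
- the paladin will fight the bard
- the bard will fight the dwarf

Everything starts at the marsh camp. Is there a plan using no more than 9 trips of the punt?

Yes

Yes — this plan uses 9 crossings (≤ 9):
1. Warden goes to the dry ground with the bard and the dwarf.  [the marsh camp: the archer, the elf, the mage, the paladin | the dry ground: the bard, the dwarf]
2. Warden goes back to the marsh camp with the bard.  [the marsh camp: the archer, the bard, the elf, the mage, the paladin | the dry ground: the dwarf]
3. Warden goes to the dry ground with the bard and the mage.  [the marsh camp: the archer, the elf, the paladin | the dry ground: the bard, the dwarf, the mage]
4. Warden goes back to the marsh camp with the dwarf.  [the marsh camp: the archer, the dwarf, the elf, the paladin | the dry ground: the bard, the mage]
5. Warden goes to the dry ground with the elf and the paladin.  [the marsh camp: the archer, the dwarf | the dry ground: the bard, the elf, the mage, the paladin]
6. Warden goes back to the marsh camp with the bard.  [the marsh camp: the archer, the bard, the dwarf | the dry ground: the elf, the mage, the paladin]
7. Warden goes to the dry ground with the archer and the bard.  [the marsh camp: the dwarf | the dry ground: the archer, the bard, the elf, the mage, the paladin]
8. Warden goes back to the marsh camp with the bard.  [the marsh camp: the bard, the dwarf | the dry ground: the archer, the elf, the mage, the paladin]
9. Warden goes to the dry ground with the bard and the dwarf.  [the marsh camp: — | the dry ground: the archer, the bard, the dwarf, the elf, the mage, the paladin]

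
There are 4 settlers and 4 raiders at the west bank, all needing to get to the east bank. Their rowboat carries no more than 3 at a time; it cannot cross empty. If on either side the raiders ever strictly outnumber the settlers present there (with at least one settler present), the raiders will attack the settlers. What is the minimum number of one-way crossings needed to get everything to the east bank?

Counting alone: each trip to the east bank takes at most 3 across and each return brings at least 1 back, so after t trips out (and t−1 returns) at most 3t − (t−1) of the 8 are across; that first reaches 8 at t = 4, so at least 7 crossings are needed.
The safety rule pushes this higher. Following every safe sequence of crossings, the most of the 8 that can be at the east bank as the rowboat arrives there on crossing 7 is 7 — never all 8.
So no plan with fewer than 9 crossings exists, and this one achieves 9:
1. 2 raiders → the east bank.  (the west bank: 4S 2R; the east bank: 0S 2R)
2. 1 raider ← the west bank.  (the west bank: 4S 3R; the east bank: 0S 1R)
3. 3 raiders → the east bank.  (the west bank: 4S 0R; the east bank: 0S 4R)
4. 1 raider ← the west bank.  (the west bank: 4S 1R; the east bank: 0S 3R)
5. 3 settlers → the east bank.  (the west bank: 1S 1R; the east bank: 3S 3R)
6. 1 settler and 1 raider ← the west bank.  (the west bank: 2S 2R; the east bank: 2S 2R)
7. 2 settlers → the east bank.  (the west bank: 0S 2R; the east bank: 4S 2R)
8. 1 raider ← the west bank.  (the west bank: 0S 3R; the east bank: 4S 1R)
9. 3 raiders → the east bank.  (the west bank: 0S 0R; the east bank: 4S 4R)

9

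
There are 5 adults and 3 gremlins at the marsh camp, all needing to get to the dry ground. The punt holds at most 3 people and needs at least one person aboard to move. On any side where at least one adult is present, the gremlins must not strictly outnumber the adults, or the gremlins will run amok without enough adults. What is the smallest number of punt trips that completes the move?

7

Counting alone: each trip to the dry ground takes at most 3 across and each return brings at least 1 back, so after t trips out (and t−1 returns) at most 3t − (t−1) of the 8 are across; that first reaches 8 at t = 4, so at least 7 crossings are needed.
The plan below uses exactly 7 crossings, so it is optimal:
1. 2 gremlins → the dry ground.  (the marsh camp: 5A 1G; the dry ground: 0A 2G)
2. 1 gremlin ← the marsh camp.  (the marsh camp: 5A 2G; the dry ground: 0A 1G)
3. 2 adults and 1 gremlin → the dry ground.  (the marsh camp: 3A 1G; the dry ground: 2A 2G)
4. 1 gremlin ← the marsh camp.  (the marsh camp: 3A 2G; the dry ground: 2A 1G)
5. 1 adult and 2 gremlins → the dry ground.  (the marsh camp: 2A 0G; the dry ground: 3A 3G)
6. 1 gremlin ← the marsh camp.  (the marsh camp: 2A 1G; the dry ground: 3A 2G)
7. 2 adults and 1 gremlin → the dry ground.  (the marsh camp: 0A 0G; the dry ground: 5A 3G)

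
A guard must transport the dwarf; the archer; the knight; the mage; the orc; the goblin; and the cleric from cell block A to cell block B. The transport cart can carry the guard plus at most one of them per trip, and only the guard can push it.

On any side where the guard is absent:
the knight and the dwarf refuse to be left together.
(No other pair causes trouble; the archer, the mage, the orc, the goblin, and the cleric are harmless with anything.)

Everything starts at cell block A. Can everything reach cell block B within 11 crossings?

No

Counting alone: the guard can take at most 1 across per trip to cell block B, so moving all 7 needs at least 7 loaded trips out, with a return between consecutive ones — at least 13 crossings.
Since 11 < 13, 11 crossings cannot be enough. (The shortest complete plan in fact takes 13:)
1. Guard goes to cell block B with the dwarf.
2. Guard goes back to cell block A alone.
3. Guard goes to cell block B with the archer.
4. Guard goes back to cell block A alone.
5. Guard goes to cell block B with the mage.
6. Guard goes back to cell block A alone.
7. Guard goes to cell block B with the orc.
8. Guard goes back to cell block A alone.
9. Guard goes to cell block B with the goblin.
10. Guard goes back to cell block A alone.
11. Guard goes to cell block B with the cleric.
12. Guard goes back to cell block A alone.
13. Guard goes to cell block B with the knight.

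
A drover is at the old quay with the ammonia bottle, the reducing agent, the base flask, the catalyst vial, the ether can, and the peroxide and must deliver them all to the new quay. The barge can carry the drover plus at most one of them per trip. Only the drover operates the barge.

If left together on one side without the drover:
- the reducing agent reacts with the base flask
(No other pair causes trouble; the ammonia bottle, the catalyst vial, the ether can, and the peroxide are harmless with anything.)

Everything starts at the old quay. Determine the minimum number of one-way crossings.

Counting alone: the drover can take at most 1 across per trip to the new quay, so moving all 6 needs at least 6 loaded trips out, with a return between consecutive ones — at least 11 crossings.
The plan below uses exactly 11 crossings, so it is optimal:
1. Drover goes to the new quay with the reducing agent.  [the old quay: the ammonia bottle, the base flask, the catalyst vial, the ether can, the peroxide | the new quay: the reducing agent]
2. Drover goes back to the old quay alone.  [the old quay: the ammonia bottle, the base flask, the catalyst vial, the ether can, the peroxide | the new quay: the reducing agent]
3. Drover goes to the new quay with the ammonia bottle.  [the old quay: the base flask, the catalyst vial, the ether can, the peroxide | the new quay: the ammonia bottle, the reducing agent]
4. Drover goes back to the old quay alone.  [the old quay: the base flask, the catalyst vial, the ether can, the peroxide | the new quay: the ammonia bottle, the reducing agent]
5. Drover goes to the new quay with the catalyst vial.  [the old quay: the base flask, the ether can, the peroxide | the new quay: the ammonia bottle, the catalyst vial, the reducing agent]
6. Drover goes back to the old quay alone.  [the old quay: the base flask, the ether can, the peroxide | the new quay: the ammonia bottle, the catalyst vial, the reducing agent]
7. Drover goes to the new quay with the ether can.  [the old quay: the base flask, the peroxide | the new quay: the ammonia bottle, the catalyst vial, the ether can, the reducing agent]
8. Drover goes back to the old quay alone.  [the old quay: the base flask, the peroxide | the new quay: the ammonia bottle, the catalyst vial, the ether can, the reducing agent]
9. Drover goes to the new quay with the peroxide.  [the old quay: the base flask | the new quay: the ammonia bottle, the catalyst vial, the ether can, the peroxide, the reducing agent]
10. Drover goes back to the old quay alone.  [the old quay: the base flask | the new quay: the ammonia bottle, the catalyst vial, the ether can, the peroxide, the reducing agent]
11. Drover goes to the new quay with the base flask.  [the old quay: — | the new quay: the ammonia bottle, the base flask, the catalyst vial, the ether can, the peroxide, the reducing agent]

11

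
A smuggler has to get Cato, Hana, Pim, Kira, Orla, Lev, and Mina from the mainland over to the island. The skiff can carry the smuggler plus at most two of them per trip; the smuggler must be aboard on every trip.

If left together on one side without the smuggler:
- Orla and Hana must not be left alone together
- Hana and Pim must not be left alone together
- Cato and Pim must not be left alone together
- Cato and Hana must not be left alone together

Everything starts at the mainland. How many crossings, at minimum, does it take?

11

Counting alone: the smuggler can take at most 2 across per trip to the island, so moving all 7 needs at least 4 loaded trips out, with a return between consecutive ones — at least 7 crossings.
The safety rule pushes this higher. Following every safe sequence of crossings, the most of the 7 that can be at the island as the skiff arrives there on crossings 7, 9 is 5, 6 respectively — never all 7.
So no plan with fewer than 11 crossings exists, and this one achieves 11:
1. Smuggler goes to the island with Cato and Hana.
2. Smuggler goes back to the mainland with Cato.
3. Smuggler goes to the island with Cato and Kira.
4. Smuggler goes back to the mainland with Cato.
5. Smuggler goes to the island with Cato and Orla.
6. Smuggler goes back to the mainland with Hana.
7. Smuggler goes to the island with Hana and Lev.
8. Smuggler goes back to the mainland with Hana.
9. Smuggler goes to the island with Hana and Mina.
10. Smuggler goes back to the mainland with Hana.
11. Smuggler goes to the island with Hana and Pim.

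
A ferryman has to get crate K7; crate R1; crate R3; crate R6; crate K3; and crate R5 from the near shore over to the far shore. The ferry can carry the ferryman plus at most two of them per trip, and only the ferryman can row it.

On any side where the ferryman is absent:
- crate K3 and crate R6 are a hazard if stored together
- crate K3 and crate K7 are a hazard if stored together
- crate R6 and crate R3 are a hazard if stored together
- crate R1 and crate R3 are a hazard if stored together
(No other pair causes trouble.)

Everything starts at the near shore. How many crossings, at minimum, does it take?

Counting alone: the ferryman can take at most 2 across per trip to the far shore, so moving all 6 needs at least 3 loaded trips out, with a return between consecutive ones — at least 5 crossings.
The safety rule pushes this higher. Following every safe sequence of crossings, the most of the 6 that can be at the far shore as the ferry arrives there on crossing 5 is 5 — never all 6.
So no plan with fewer than 7 crossings exists, and this one achieves 7:
1. Ferryman goes to the far shore with crate K3 and crate R3.  [the near shore: crate K7, crate R1, crate R5, crate R6 | the far shore: crate K3, crate R3]
2. Ferryman goes back to the near shore alone.  [the near shore: crate K7, crate R1, crate R5, crate R6 | the far shore: crate K3, crate R3]
3. Ferryman goes to the far shore with crate K7 and crate R1.  [the near shore: crate R5, crate R6 | the far shore: crate K3, crate K7, crate R1, crate R3]
4. Ferryman goes back to the near shore with crate K3 and crate R3.  [the near shore: crate K3, crate R3, crate R5, crate R6 | the far shore: crate K7, crate R1]
5. Ferryman goes to the far shore with crate R5 and crate R6.  [the near shore: crate K3, crate R3 | the far shore: crate K7, crate R1, crate R5, crate R6]
6. Ferryman goes back to the near shore alone.  [the near shore: crate K3, crate R3 | the far shore: crate K7, crate R1, crate R5, crate R6]
7. Ferryman goes to the far shore with crate K3 and crate R3.  [the near shore: — | the far shore: crate K3, crate K7, crate R1, crate R3, crate R5, crate R6]

7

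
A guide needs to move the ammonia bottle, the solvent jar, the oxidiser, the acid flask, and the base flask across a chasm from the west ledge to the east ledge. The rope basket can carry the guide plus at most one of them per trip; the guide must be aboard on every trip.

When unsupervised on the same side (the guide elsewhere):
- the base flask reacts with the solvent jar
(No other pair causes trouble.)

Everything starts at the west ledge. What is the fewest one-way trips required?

Counting alone: the guide can take at most 1 across per trip to the east ledge, so moving all 5 needs at least 5 loaded trips out, with a return between consecutive ones — at least 9 crossings.
The plan below uses exactly 9 crossings, so it is optimal:
1. Guide goes to the east ledge with the solvent jar.
2. Guide goes back to the west ledge alone.
3. Guide goes to the east ledge with the ammonia bottle.
4. Guide goes back to the west ledge alone.
5. Guide goes to the east ledge with the oxidiser.
6. Guide goes back to the west ledge alone.
7. Guide goes to the east ledge with the acid flask.
8. Guide goes back to the west ledge alone.
9. Guide goes to the east ledge with the base flask.

9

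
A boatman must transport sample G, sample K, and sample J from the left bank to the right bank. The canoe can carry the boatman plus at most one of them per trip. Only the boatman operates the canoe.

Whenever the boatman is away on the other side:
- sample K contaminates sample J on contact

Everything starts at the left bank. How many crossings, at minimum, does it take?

Counting alone: the boatman can take at most 1 across per trip to the right bank, so moving all 3 needs at least 3 loaded trips out, with a return between consecutive ones — at least 5 crossings.
The plan below uses exactly 5 crossings, so it is optimal:
1. Boatman goes to the right bank with sample K.
2. Boatman goes back to the left bank alone.
3. Boatman goes to the right bank with sample G.
4. Boatman goes back to the left bank alone.
5. Boatman goes to the right bank with sample J.

5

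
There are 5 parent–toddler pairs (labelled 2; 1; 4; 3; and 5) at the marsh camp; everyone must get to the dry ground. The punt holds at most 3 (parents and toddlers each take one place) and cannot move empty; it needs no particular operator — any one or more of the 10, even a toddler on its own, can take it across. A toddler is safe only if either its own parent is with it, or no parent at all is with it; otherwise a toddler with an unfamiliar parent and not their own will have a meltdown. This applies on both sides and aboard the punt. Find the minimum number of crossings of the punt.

11

Counting alone: each trip to the dry ground takes at most 3 across and each return brings at least 1 back, so after t trips out (and t−1 returns) at most 3t − (t−1) of the 10 are across; that first reaches 10 at t = 5, so at least 9 crossings are needed.
The safety rule pushes this higher. Following every safe sequence of crossings, the most of the 10 that can be at the dry ground as the punt arrives there on crossing 9 is 9 — never all 10.
So no plan with fewer than 11 crossings exists, and this one achieves 11:
1. parent 2 and toddler 2 cross → the dry ground.
2. parent 2 crosses ← the marsh camp.
3. toddler 1, toddler 3, and toddler 4 cross → the dry ground.
4. toddler 2 crosses ← the marsh camp.
5. parent 1, parent 3, and parent 4 cross → the dry ground.
6. parent 1 and toddler 1 cross ← the marsh camp.
7. parent 1, parent 2, and parent 5 cross → the dry ground.
8. toddler 4 crosses ← the marsh camp.
9. toddler 1 and toddler 2 cross → the dry ground.
10. toddler 2 crosses ← the marsh camp.
11. toddler 2, toddler 4, and toddler 5 cross → the dry ground.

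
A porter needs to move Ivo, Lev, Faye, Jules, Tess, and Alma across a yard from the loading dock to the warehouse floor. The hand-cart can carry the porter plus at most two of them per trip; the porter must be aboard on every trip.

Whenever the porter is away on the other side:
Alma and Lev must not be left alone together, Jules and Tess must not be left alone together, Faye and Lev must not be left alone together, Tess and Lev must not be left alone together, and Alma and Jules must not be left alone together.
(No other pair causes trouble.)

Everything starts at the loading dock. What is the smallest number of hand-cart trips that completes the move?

7

Counting alone: the porter can take at most 2 across per trip to the warehouse floor, so moving all 6 needs at least 3 loaded trips out, with a return between consecutive ones — at least 5 crossings.
The safety rule pushes this higher. Following every safe sequence of crossings, the most of the 6 that can be at the warehouse floor as the hand-cart arrives there on crossing 5 is 5 — never all 6.
So no plan with fewer than 7 crossings exists, and this one achieves 7:
1. Porter goes to the warehouse floor with Jules and Lev.  [the loading dock: Alma, Faye, Ivo, Tess | the warehouse floor: Jules, Lev]
2. Porter goes back to the loading dock alone.  [the loading dock: Alma, Faye, Ivo, Tess | the warehouse floor: Jules, Lev]
3. Porter goes to the warehouse floor with Faye and Ivo.  [the loading dock: Alma, Tess | the warehouse floor: Faye, Ivo, Jules, Lev]
4. Porter goes back to the loading dock with Lev.  [the loading dock: Alma, Lev, Tess | the warehouse floor: Faye, Ivo, Jules]
5. Porter goes to the warehouse floor with Alma and Tess.  [the loading dock: Lev | the warehouse floor: Alma, Faye, Ivo, Jules, Tess]
6. Porter goes back to the loading dock with Jules.  [the loading dock: Jules, Lev | the warehouse floor: Alma, Faye, Ivo, Tess]
7. Porter goes to the warehouse floor with Jules and Lev.  [the loading dock: — | the warehouse floor: Alma, Faye, Ivo, Jules, Lev, Tess]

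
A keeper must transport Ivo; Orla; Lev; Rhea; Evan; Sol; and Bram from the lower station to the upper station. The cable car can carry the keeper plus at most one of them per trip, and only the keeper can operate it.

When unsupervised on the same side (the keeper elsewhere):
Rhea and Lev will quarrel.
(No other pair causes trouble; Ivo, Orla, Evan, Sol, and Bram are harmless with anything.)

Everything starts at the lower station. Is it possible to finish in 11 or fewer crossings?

No

Counting alone: the keeper can take at most 1 across per trip to the upper station, so moving all 7 needs at least 7 loaded trips out, with a return between consecutive ones — at least 13 crossings.
Since 11 < 13, 11 crossings cannot be enough. (The shortest complete plan in fact takes 13:)
1. Keeper goes to the upper station with Lev.
2. Keeper goes back to the lower station alone.
3. Keeper goes to the upper station with Ivo.
4. Keeper goes back to the lower station alone.
5. Keeper goes to the upper station with Orla.
6. Keeper goes back to the lower station alone.
7. Keeper goes to the upper station with Evan.
8. Keeper goes back to the lower station alone.
9. Keeper goes to the upper station with Sol.
10. Keeper goes back to the lower station alone.
11. Keeper goes to the upper station with Bram.
12. Keeper goes back to the lower station alone.
13. Keeper goes to the upper station with Rhea.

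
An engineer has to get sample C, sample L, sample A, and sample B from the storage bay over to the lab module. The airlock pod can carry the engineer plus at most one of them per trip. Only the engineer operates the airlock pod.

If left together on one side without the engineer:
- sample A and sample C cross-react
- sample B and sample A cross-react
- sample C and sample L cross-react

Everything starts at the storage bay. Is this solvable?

Whatever the first load, the items left behind include a forbidden pair without the engineer. No opening move is safe, so no plan exists.

No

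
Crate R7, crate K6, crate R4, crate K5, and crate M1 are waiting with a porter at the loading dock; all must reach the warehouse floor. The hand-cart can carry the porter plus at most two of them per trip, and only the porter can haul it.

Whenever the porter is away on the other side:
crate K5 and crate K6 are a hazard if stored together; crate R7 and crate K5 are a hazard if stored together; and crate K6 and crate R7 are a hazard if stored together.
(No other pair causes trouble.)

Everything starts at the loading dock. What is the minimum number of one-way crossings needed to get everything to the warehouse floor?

7

Counting alone: the porter can take at most 2 across per trip to the warehouse floor, so moving all 5 needs at least 3 loaded trips out, with a return between consecutive ones — at least 5 crossings.
The safety rule pushes this higher. Following every safe sequence of crossings, the most of the 5 that can be at the warehouse floor as the hand-cart arrives there on crossing 5 is 4 — never all 5.
So no plan with fewer than 7 crossings exists, and this one achieves 7:
1. Porter goes to the warehouse floor with crate K6 and crate R7.
2. Porter goes back to the loading dock with crate R7.
3. Porter goes to the warehouse floor with crate R4 and crate R7.
4. Porter goes back to the loading dock with crate R7.
5. Porter goes to the warehouse floor with crate M1 and crate R7.
6. Porter goes back to the loading dock with crate R7.
7. Porter goes to the warehouse floor with crate K5 and crate R7.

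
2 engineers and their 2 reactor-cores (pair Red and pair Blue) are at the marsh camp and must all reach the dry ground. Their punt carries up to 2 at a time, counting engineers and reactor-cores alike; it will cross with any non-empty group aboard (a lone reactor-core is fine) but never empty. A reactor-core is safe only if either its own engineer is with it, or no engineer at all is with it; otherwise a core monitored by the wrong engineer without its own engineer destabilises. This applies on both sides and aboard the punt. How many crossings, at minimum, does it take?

5

Counting alone: each trip to the dry ground takes at most 2 across and each return brings at least 1 back, so after t trips out (and t−1 returns) at most 2t − (t−1) of the 4 are across; that first reaches 4 at t = 3, so at least 5 crossings are needed.
The plan below uses exactly 5 crossings, so it is optimal:
1. engineer Red and reactor-core Red cross → the dry ground.
2. engineer Red crosses ← the marsh camp.
3. engineer Blue and engineer Red cross → the dry ground.
4. engineer Blue crosses ← the marsh camp.
5. engineer Blue and reactor-core Blue cross → the dry ground.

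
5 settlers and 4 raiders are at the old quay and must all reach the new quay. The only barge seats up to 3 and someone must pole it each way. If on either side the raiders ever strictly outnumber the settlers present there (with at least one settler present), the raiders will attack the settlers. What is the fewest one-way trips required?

7

Counting alone: each trip to the new quay takes at most 3 across and each return brings at least 1 back, so after t trips out (and t−1 returns) at most 3t − (t−1) of the 9 are across; that first reaches 9 at t = 4, so at least 7 crossings are needed.
The plan below uses exactly 7 crossings, so it is optimal:
1. 3 raiders → the new quay.  (the old quay: 5S 1R; the new quay: 0S 3R)
2. 1 raider ← the old quay.  (the old quay: 5S 2R; the new quay: 0S 2R)
3. 3 settlers → the new quay.  (the old quay: 2S 2R; the new quay: 3S 2R)
4. 1 settler ← the old quay.  (the old quay: 3S 2R; the new quay: 2S 2R)
5. 2 settlers and 1 raider → the new quay.  (the old quay: 1S 1R; the new quay: 4S 3R)
6. 1 settler ← the old quay.  (the old quay: 2S 1R; the new quay: 3S 3R)
7. 2 settlers and 1 raider → the new quay.  (the old quay: 0S 0R; the new quay: 5S 4R)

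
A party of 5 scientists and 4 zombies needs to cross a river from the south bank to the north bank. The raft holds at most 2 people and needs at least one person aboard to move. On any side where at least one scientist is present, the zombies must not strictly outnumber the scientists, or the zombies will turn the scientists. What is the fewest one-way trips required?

15

Counting alone: each trip to the north bank takes at most 2 across and each return brings at least 1 back, so after t trips out (and t−1 returns) at most 2t − (t−1) of the 9 are across; that first reaches 9 at t = 8, so at least 15 crossings are needed.
The plan below uses exactly 15 crossings, so it is optimal:
1. 2 zombies → the north bank.  (the south bank: 5S 2Z; the north bank: 0S 2Z)
2. 1 zombie ← the south bank.  (the south bank: 5S 3Z; the north bank: 0S 1Z)
3. 2 zombies → the north bank.  (the south bank: 5S 1Z; the north bank: 0S 3Z)
4. 1 zombie ← the south bank.  (the south bank: 5S 2Z; the north bank: 0S 2Z)
5. 2 scientists → the north bank.  (the south bank: 3S 2Z; the north bank: 2S 2Z)
6. 1 zombie ← the south bank.  (the south bank: 3S 3Z; the north bank: 2S 1Z)
7. 1 scientist and 1 zombie → the north bank.  (the south bank: 2S 2Z; the north bank: 3S 2Z)
8. 1 scientist ← the south bank.  (the south bank: 3S 2Z; the north bank: 2S 2Z)
9. 1 scientist and 1 zombie → the north bank.  (the south bank: 2S 1Z; the north bank: 3S 3Z)
10. 1 zombie ← the south bank.  (the south bank: 2S 2Z; the north bank: 3S 2Z)
11. 1 scientist and 1 zombie → the north bank.  (the south bank: 1S 1Z; the north bank: 4S 3Z)
12. 1 scientist ← the south bank.  (the south bank: 2S 1Z; the north bank: 3S 3Z)
13. 1 scientist and 1 zombie → the north bank.  (the south bank: 1S 0Z; the north bank: 4S 4Z)
14. 1 zombie ← the south bank.  (the south bank: 1S 1Z; the north bank: 4S 3Z)
15. 1 scientist and 1 zombie → the north bank.  (the south bank: 0S 0Z; the north bank: 5S 4Z)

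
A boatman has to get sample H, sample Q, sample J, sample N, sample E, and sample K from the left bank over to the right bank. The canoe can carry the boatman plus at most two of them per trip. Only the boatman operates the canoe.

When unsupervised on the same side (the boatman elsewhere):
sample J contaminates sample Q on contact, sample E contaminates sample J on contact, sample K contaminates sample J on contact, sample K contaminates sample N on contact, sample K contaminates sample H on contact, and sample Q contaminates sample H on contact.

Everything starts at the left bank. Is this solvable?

Whatever the first load, the items left behind include a forbidden pair without the boatman. No opening move is safe, so no plan exists.

No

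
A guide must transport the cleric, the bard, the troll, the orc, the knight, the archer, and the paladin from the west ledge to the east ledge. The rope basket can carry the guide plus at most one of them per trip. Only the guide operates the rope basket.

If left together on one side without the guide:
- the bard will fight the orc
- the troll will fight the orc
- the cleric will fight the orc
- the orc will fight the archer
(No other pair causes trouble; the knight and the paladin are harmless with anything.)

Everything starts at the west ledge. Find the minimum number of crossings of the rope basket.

Following every safe sequence of crossings from the start, the most of the 7 that can be at the east ledge as the rope basket arrives there on crossings 1, 3, 5, 7 is 1, 2, 3, 4 respectively; the best ever achieved is 4 of 7.
From crossing 9 on, no configuration arises that was not already reachable earlier: only 44 distinct safe configurations (who is on which side, and where the rope basket is) can ever be reached, none of them has everyone across, and every continuation just revisits them. So no valid plan exists.

impossible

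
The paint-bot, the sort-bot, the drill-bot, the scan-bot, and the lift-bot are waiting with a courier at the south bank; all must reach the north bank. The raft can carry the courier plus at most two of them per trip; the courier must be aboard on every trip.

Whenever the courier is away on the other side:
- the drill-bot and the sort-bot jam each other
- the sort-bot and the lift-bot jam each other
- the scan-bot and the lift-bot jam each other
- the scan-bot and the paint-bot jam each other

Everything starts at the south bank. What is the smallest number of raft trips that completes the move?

7

Counting alone: the courier can take at most 2 across per trip to the north bank, so moving all 5 needs at least 3 loaded trips out, with a return between consecutive ones — at least 5 crossings.
The safety rule pushes this higher. Following every safe sequence of crossings, the most of the 5 that can be at the north bank as the raft arrives there on crossing 5 is 4 — never all 5.
So no plan with fewer than 7 crossings exists, and this one achieves 7:
1. Courier goes to the north bank with the scan-bot and the sort-bot.  [the south bank: the drill-bot, the lift-bot, the paint-bot | the north bank: the scan-bot, the sort-bot]
2. Courier goes back to the south bank alone.  [the south bank: the drill-bot, the lift-bot, the paint-bot | the north bank: the scan-bot, the sort-bot]
3. Courier goes to the north bank with the paint-bot.  [the south bank: the drill-bot, the lift-bot | the north bank: the paint-bot, the scan-bot, the sort-bot]
4. Courier goes back to the south bank with the scan-bot.  [the south bank: the drill-bot, the lift-bot, the scan-bot | the north bank: the paint-bot, the sort-bot]
5. Courier goes to the north bank with the drill-bot and the lift-bot.  [the south bank: the scan-bot | the north bank: the drill-bot, the lift-bot, the paint-bot, the sort-bot]
6. Courier goes back to the south bank with the sort-bot.  [the south bank: the scan-bot, the sort-bot | the north bank: the drill-bot, the lift-bot, the paint-bot]
7. Courier goes to the north bank with the scan-bot and the sort-bot.  [the south bank: — | the north bank: the drill-bot, the lift-bot, the paint-bot, the scan-bot, the sort-bot]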